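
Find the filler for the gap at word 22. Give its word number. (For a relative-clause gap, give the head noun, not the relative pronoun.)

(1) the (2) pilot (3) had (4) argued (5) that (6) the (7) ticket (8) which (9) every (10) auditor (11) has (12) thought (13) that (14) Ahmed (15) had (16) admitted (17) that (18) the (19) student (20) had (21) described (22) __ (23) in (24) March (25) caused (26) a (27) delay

7

The gap at 22 is the object of "described", inside a relative clause.
The relative pronoun is "which" (word 8); it is bound by the head noun immediately before it.
Its filler is the head noun "ticket", at word 7.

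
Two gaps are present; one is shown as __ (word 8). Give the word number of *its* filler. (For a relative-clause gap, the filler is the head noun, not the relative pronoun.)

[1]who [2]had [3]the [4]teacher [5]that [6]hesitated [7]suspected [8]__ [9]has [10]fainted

The marked gap is the subject of "fainted".
Its filler is the fronted wh-phrase "who", at word 1.
(The other dependency links word 4 to a gap after word 5.)

1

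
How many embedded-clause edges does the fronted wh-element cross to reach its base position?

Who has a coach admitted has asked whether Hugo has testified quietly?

1

"who" is extracted from the subject of "asked".
Boundaries crossed, outermost first: [Ø] — 1 in total.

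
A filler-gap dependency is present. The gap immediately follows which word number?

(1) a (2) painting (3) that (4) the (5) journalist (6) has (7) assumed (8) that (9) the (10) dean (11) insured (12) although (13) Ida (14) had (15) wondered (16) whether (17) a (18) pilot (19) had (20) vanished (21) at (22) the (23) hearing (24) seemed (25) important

11

The displaced element is "a painting" (word 2).
It is linked across 1 clause boundary (that).
It functions as the direct object of "insured", so the gap sits immediately after word 11 ("insured").
Base order: The journalist has assumed that the dean insured a painting although Ida had wondered whether a pilot had vanished at the hearing.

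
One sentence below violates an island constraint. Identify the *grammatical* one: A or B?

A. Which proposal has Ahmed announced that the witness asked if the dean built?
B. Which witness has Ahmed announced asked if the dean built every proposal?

In A, the wh-phrase is extracted from inside a wh-island (introduced by "if"), which blocks movement.
In B, the extraction path crosses only that-complement boundaries, which are transparent.
So B is grammatical.

B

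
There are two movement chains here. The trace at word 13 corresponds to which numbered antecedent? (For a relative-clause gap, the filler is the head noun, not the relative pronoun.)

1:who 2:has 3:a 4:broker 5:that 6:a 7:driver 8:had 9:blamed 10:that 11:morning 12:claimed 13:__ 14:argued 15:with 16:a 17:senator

1

The marked gap is the subject of "argued".
Its filler is the fronted wh-phrase "who", at word 1.
(The other dependency links word 4 to a gap after word 9.)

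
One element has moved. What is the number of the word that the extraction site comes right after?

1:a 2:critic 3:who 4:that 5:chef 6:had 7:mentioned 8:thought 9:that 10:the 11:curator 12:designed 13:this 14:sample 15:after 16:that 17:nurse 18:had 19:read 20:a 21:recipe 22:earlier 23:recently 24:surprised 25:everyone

7

The displaced element is "a critic" (word 2).
It is linked across 1 clause boundary (Ø).
It functions as the subject of "thought", so the gap sits immediately after word 7 ("mentioned").
Base order: That chef had mentioned that a critic thought that the curator designed this sample after that nurse had read a recipe earlier recently.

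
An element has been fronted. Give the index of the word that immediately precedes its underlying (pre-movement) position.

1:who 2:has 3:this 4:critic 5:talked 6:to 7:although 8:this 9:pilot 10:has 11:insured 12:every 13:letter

6

The displaced element is "who" (word 1).
It functions as the object of the preposition "to" of "talked", so the gap sits immediately after word 6 ("to").
Base order: This critic has talked to who although this pilot has insured every letter.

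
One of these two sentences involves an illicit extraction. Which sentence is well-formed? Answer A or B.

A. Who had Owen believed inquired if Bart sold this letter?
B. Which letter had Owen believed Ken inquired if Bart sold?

In B, the wh-phrase is extracted from inside a wh-island (introduced by "if"), which blocks movement.
In A, the extraction path crosses only that-complement boundaries, which are transparent.
So A is grammatical.

A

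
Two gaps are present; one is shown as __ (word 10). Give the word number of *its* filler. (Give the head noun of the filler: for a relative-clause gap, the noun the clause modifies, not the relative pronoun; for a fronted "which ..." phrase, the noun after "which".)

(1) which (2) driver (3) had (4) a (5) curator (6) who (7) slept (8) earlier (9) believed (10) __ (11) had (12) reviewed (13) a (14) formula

2

The marked gap is the subject of "reviewed".
Its filler is the fronted wh-phrase "which driver", at word 2.
(The other dependency links word 5 to a gap after word 6.)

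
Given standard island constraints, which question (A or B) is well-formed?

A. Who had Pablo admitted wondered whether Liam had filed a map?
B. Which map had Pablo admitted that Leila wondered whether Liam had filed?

A

In B, the wh-phrase is extracted from inside a wh-island (introduced by "whether"), which blocks movement.
In A, the extraction path crosses only that-complement boundaries, which are transparent.
So A is grammatical.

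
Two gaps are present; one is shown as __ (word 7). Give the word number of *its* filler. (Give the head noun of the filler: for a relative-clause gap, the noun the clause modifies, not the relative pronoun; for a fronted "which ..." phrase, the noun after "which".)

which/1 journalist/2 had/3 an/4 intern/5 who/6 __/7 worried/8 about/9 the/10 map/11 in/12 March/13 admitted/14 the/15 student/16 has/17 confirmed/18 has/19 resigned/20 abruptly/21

5

The marked gap is inside the relative clause, the subject of "worried".
Its filler is the head noun "intern" (via "who"), at word 5.
(The other dependency links word 2 to a gap after word 18.)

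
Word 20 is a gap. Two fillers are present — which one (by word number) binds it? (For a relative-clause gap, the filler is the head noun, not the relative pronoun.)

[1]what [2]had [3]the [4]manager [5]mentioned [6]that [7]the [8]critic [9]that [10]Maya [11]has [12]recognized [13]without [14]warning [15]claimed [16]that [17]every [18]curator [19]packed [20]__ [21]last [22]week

The marked gap is the direct object of "packed".
Its filler is the fronted wh-phrase "what", at word 1.
(The other dependency links word 8 to a gap after word 12.)

1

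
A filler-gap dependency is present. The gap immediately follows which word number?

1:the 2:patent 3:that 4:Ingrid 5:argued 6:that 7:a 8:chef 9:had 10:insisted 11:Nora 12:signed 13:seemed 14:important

The displaced element is "the patent" (word 2).
It is linked across 2 clause boundaries (that → Ø).
It functions as the direct object of "signed", so the gap sits immediately after word 12 ("signed").
Base order: Ingrid argued that a chef had insisted Nora signed the patent.

12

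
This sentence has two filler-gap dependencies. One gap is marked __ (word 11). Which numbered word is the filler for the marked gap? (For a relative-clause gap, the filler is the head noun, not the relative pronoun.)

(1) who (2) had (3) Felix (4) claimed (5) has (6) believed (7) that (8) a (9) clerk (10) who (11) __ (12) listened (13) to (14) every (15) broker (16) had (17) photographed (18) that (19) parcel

The marked gap is inside the relative clause, the subject of "listened".
Its filler is the head noun "clerk" (via "who"), at word 9.
(The other dependency links word 1 to a gap after word 4.)

9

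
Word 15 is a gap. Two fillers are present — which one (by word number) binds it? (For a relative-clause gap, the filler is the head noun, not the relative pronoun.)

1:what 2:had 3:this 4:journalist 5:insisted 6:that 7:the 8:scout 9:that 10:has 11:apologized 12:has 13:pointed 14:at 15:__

The marked gap is the object of the preposition "at" of "pointed".
Its filler is the fronted wh-phrase "what", at word 1.
(The other dependency links word 8 to a gap after word 9.)

1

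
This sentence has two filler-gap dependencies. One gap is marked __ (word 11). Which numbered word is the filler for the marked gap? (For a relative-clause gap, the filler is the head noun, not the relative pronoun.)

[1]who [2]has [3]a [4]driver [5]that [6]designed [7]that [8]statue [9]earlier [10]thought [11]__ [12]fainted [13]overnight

The marked gap is the subject of "fainted".
Its filler is the fronted wh-phrase "who", at word 1.
(The other dependency links word 4 to a gap after word 5.)

1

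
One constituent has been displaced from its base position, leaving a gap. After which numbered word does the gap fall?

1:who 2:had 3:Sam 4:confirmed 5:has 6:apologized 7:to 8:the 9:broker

4

The displaced element is "who" (word 1).
It is linked across 1 clause boundary (Ø).
It functions as the subject of "apologized", so the gap sits immediately after word 4 ("confirmed").
Base order: Sam had confirmed that who has apologized to the broker.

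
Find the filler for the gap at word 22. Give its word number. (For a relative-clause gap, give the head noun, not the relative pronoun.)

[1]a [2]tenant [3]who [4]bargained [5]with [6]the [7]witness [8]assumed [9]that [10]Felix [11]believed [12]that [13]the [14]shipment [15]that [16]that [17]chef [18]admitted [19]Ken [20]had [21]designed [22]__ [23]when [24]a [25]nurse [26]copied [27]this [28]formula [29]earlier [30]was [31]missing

14

The gap at 22 is the object of "designed", inside a relative clause.
The relative pronoun is "that" (word 15); it is bound by the head noun immediately before it.
Its filler is the head noun "shipment", at word 14.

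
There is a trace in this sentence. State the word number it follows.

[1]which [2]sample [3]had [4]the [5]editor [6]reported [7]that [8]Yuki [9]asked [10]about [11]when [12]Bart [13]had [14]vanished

The displaced element is "which sample" (word 2).
It is linked across 1 clause boundary (that).
It functions as the object of the preposition "about" of "asked", so the gap sits immediately after word 10 ("about").
Base order: The editor had reported that Yuki asked about which sample when Bart had vanished.

10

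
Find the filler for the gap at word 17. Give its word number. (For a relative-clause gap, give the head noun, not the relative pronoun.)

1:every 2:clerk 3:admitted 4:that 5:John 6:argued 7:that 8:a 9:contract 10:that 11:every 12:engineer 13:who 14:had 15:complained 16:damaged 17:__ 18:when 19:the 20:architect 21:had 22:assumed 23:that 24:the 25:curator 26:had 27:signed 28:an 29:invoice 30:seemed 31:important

The gap at 17 is the object of "damaged", inside a relative clause.
The relative pronoun is "that" (word 10); it is bound by the head noun immediately before it.
Its filler is the head noun "contract", at word 9.

9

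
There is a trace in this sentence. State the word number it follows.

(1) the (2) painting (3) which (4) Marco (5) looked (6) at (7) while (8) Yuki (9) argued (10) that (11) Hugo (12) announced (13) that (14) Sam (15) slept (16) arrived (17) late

The displaced element is "the painting" (word 2).
It functions as the object of the preposition "at" of "looked", so the gap sits immediately after word 6 ("at").
Base order: Marco looked at the painting while Yuki argued that Hugo announced that Sam slept.

6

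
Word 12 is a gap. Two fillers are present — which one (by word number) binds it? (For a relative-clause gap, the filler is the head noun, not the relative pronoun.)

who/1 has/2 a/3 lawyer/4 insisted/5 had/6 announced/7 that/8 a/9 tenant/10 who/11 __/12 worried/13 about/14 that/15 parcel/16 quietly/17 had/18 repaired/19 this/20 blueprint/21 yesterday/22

10

The marked gap is inside the relative clause, the subject of "worried".
Its filler is the head noun "tenant" (via "who"), at word 10.
(The other dependency links word 1 to a gap after word 5.)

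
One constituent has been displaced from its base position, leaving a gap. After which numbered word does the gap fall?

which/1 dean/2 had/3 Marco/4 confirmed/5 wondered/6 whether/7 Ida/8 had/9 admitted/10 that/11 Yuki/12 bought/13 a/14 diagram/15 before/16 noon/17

5

The displaced element is "which dean" (word 2).
It is linked across 1 clause boundary (Ø).
It functions as the subject of "wondered", so the gap sits immediately after word 5 ("confirmed").
Base order: Marco had confirmed that which dean wondered whether Ida had admitted that Yuki bought a diagram before noon.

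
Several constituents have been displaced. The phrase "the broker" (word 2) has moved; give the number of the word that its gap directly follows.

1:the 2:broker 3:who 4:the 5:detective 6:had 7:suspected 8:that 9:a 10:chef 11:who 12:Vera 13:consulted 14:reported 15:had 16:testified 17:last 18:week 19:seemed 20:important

14

The displaced element is "the broker" (word 2).
It is linked across 2 clause boundaries (that → Ø).
It functions as the subject of "testified", so the gap sits immediately after word 14 ("reported").
Base order: The detective had suspected that a chef who Vera consulted reported that the broker had testified last week.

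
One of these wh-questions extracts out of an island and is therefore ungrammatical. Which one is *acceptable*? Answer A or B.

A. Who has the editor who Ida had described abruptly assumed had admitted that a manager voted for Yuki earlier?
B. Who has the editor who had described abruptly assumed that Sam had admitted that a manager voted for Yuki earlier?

In B, the wh-phrase is extracted from inside a complex-NP island (relative clause) (introduced by "who"), which blocks movement.
In A, the extraction path crosses only that-complement boundaries, which are transparent.
So A is grammatical.

A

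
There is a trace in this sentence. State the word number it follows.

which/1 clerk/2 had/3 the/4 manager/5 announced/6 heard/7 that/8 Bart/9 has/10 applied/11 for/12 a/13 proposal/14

The displaced element is "which clerk" (word 2).
It is linked across 1 clause boundary (Ø).
It functions as the subject of "heard", so the gap sits immediately after word 6 ("announced").
Base order: The manager had announced which clerk heard that Bart has applied for a proposal.

6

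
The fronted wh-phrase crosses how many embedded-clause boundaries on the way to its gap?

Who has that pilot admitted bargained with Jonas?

"who" is extracted from the subject of "bargained".
Boundaries crossed, outermost first: [Ø] — 1 in total.

1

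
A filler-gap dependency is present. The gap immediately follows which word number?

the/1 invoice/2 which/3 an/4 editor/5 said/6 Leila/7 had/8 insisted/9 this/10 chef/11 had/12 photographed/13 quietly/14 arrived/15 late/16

The displaced element is "the invoice" (word 2).
It is linked across 2 clause boundaries (Ø → Ø).
It functions as the direct object of "photographed", so the gap sits immediately after word 13 ("photographed").
Base order: An editor said Leila had insisted this chef had photographed the invoice quietly.

13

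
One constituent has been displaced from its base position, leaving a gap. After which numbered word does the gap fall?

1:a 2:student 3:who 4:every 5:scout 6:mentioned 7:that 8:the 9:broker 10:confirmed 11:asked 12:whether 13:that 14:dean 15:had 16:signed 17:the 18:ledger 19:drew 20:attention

The displaced element is "a student" (word 2).
It is linked across 2 clause boundaries (that → Ø).
It functions as the subject of "asked", so the gap sits immediately after word 10 ("confirmed").
Base order: Every scout mentioned that the broker confirmed that a student asked whether that dean had signed the ledger.

10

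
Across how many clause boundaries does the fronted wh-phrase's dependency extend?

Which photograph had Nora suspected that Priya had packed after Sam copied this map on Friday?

"which photograph" is extracted from the object of "packed".
Boundaries crossed, outermost first: [that] — 1 in total.

1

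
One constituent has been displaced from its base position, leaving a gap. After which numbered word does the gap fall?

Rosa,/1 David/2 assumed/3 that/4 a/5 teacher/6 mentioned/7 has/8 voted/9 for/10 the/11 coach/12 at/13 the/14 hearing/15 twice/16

7

The displaced element is "Rosa" (word 1).
It is linked across 2 clause boundaries (that → Ø).
It functions as the subject of "voted", so the gap sits immediately after word 7 ("mentioned").
Base order: David assumed that a teacher mentioned that Rosa has voted for the coach at the hearing twice.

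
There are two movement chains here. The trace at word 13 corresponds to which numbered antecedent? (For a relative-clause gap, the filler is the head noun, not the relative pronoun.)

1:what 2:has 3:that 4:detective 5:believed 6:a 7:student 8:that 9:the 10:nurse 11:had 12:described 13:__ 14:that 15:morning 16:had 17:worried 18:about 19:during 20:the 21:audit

7

The marked gap is inside the relative clause, the direct object of "described".
Its filler is the head noun "student" (via "that"), at word 7.
(The other dependency links word 1 to a gap after word 18.)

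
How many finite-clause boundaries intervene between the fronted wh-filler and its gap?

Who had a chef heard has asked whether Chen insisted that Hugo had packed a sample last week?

"who" is extracted from the subject of "asked".
Boundaries crossed, outermost first: [Ø] — 1 in total.

1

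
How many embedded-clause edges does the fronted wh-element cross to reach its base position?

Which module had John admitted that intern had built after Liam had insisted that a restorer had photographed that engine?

1

"which module" is extracted from the object of "built".
Boundaries crossed, outermost first: [Ø] — 1 in total.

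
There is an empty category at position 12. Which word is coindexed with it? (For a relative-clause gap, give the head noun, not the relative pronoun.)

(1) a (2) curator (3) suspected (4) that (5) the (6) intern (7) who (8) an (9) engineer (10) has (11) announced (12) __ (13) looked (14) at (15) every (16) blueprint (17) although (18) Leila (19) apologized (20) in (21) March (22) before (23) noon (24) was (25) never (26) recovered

6

The gap at 12 is the subject of "looked", inside a relative clause.
The relative pronoun is "who" (word 7); it is bound by the head noun immediately before it.
Its filler is the head noun "intern", at word 6.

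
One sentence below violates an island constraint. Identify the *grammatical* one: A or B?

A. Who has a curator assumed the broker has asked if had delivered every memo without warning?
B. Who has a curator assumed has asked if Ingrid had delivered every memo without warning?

In A, the wh-phrase is extracted from inside a wh-island (introduced by "if"), which blocks movement.
In B, the extraction path crosses only that-complement boundaries, which are transparent.
So B is grammatical.

B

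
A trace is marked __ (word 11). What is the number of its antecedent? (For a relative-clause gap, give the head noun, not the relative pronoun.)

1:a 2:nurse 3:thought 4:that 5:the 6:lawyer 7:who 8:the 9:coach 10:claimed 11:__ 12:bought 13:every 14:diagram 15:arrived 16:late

6

The gap at 11 is the subject of "bought", inside a relative clause.
The relative pronoun is "who" (word 7); it is bound by the head noun immediately before it.
Its filler is the head noun "lawyer", at word 6.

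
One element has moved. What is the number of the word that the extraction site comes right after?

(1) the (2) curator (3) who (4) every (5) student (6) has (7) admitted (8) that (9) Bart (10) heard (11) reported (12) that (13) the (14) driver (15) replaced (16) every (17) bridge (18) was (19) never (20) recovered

The displaced element is "the curator" (word 2).
It is linked across 2 clause boundaries (that → Ø).
It functions as the subject of "reported", so the gap sits immediately after word 10 ("heard").
Base order: Every student has admitted that Bart heard the curator reported that the driver replaced every bridge.

10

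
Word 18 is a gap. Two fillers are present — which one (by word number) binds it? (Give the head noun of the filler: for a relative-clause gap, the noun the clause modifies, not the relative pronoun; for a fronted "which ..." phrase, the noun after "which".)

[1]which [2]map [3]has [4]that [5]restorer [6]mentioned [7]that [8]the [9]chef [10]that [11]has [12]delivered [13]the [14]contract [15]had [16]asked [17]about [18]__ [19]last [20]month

2

The marked gap is the object of the preposition "about" of "asked".
Its filler is the fronted wh-phrase "which map", at word 2.
(The other dependency links word 9 to a gap after word 10.)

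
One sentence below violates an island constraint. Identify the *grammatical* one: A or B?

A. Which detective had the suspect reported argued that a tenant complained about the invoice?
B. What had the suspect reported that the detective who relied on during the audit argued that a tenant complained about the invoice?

A

In B, the wh-phrase is extracted from inside a complex-NP island (relative clause) (introduced by "who"), which blocks movement.
In A, the extraction path crosses only that-complement boundaries, which are transparent.
So A is grammatical.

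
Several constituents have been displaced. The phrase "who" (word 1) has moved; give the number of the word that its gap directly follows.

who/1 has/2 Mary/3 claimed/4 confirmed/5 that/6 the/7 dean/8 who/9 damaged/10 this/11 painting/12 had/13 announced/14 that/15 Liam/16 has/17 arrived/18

4

The displaced element is "who" (word 1).
It is linked across 1 clause boundary (Ø).
It functions as the subject of "confirmed", so the gap sits immediately after word 4 ("claimed").
Base order: Mary has claimed that who confirmed that the dean who damaged this painting had announced that Liam has arrived.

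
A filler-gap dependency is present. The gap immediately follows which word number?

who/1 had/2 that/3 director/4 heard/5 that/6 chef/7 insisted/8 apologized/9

8

The displaced element is "who" (word 1).
It is linked across 2 clause boundaries (Ø → Ø).
It functions as the subject of "apologized", so the gap sits immediately after word 8 ("insisted").
Base order: That director had heard that chef insisted that who apologized.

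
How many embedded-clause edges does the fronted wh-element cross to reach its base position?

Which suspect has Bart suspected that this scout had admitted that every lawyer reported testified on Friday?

"which suspect" is extracted from the subject of "testified".
Boundaries crossed, outermost first: [that], [that], [Ø] — 3 in total.

3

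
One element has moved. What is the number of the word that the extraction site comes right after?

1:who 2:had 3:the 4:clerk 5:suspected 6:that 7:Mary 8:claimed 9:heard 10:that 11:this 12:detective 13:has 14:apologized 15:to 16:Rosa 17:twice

The displaced element is "who" (word 1).
It is linked across 2 clause boundaries (that → Ø).
It functions as the subject of "heard", so the gap sits immediately after word 8 ("claimed").
Base order: The clerk had suspected that Mary claimed that who heard that this detective has apologized to Rosa twice.

8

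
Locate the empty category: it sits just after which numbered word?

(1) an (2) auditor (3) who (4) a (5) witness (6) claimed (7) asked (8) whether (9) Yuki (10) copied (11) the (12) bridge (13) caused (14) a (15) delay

The displaced element is "an auditor" (word 2).
It is linked across 1 clause boundary (Ø).
It functions as the subject of "asked", so the gap sits immediately after word 6 ("claimed").
Base order: A witness claimed that an auditor asked whether Yuki copied the bridge.

6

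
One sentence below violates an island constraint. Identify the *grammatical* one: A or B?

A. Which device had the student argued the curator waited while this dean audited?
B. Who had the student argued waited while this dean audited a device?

In A, the wh-phrase is extracted from inside an adjunct island (introduced by "while"), which blocks movement.
In B, the extraction path crosses only that-complement boundaries, which are transparent.
So B is grammatical.

B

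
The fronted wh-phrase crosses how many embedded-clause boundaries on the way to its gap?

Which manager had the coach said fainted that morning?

"which manager" is extracted from the subject of "fainted".
Boundaries crossed, outermost first: [Ø] — 1 in total.

1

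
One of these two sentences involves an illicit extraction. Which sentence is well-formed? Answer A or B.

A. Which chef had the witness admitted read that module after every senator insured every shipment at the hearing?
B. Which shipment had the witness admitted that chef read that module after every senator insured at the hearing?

A

In B, the wh-phrase is extracted from inside an adjunct island (introduced by "after"), which blocks movement.
In A, the extraction path crosses only that-complement boundaries, which are transparent.
So A is grammatical.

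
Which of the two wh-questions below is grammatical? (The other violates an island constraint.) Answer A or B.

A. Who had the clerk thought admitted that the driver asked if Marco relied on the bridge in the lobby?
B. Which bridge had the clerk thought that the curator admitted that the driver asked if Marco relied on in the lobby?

A

In B, the wh-phrase is extracted from inside a wh-island (introduced by "if"), which blocks movement.
In A, the extraction path crosses only that-complement boundaries, which are transparent.
So A is grammatical.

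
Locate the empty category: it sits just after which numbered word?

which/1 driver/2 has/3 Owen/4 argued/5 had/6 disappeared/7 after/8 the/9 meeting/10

The displaced element is "which driver" (word 2).
It is linked across 1 clause boundary (Ø).
It functions as the subject of "disappeared", so the gap sits immediately after word 5 ("argued").
Base order: Owen has argued that which driver had disappeared after the meeting.

5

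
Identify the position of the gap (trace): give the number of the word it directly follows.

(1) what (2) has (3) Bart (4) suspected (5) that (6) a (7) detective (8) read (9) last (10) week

The displaced element is "what" (word 1).
It is linked across 1 clause boundary (that).
It functions as the direct object of "read", so the gap sits immediately after word 8 ("read").
Base order: Bart has suspected that a detective read what last week.

8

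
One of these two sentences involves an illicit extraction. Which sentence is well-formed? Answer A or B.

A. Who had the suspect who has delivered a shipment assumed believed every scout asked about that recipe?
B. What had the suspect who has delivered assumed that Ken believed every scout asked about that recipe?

A

In B, the wh-phrase is extracted from inside a complex-NP island (relative clause) (introduced by "who"), which blocks movement.
In A, the extraction path crosses only that-complement boundaries, which are transparent.
So A is grammatical.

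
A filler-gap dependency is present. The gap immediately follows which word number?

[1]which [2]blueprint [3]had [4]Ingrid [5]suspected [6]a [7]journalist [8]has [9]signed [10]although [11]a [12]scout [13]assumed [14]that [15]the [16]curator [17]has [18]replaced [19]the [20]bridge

The displaced element is "which blueprint" (word 2).
It is linked across 1 clause boundary (Ø).
It functions as the direct object of "signed", so the gap sits immediately after word 9 ("signed").
Base order: Ingrid had suspected a journalist has signed which blueprint although a scout assumed that the curator has replaced the bridge.

9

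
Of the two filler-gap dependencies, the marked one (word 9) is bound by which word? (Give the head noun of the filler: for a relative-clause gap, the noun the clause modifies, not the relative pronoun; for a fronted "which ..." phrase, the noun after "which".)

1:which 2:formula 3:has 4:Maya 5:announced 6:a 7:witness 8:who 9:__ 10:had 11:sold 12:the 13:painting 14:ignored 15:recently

The marked gap is inside the relative clause, the subject of "sold".
Its filler is the head noun "witness" (via "who"), at word 7.
(The other dependency links word 2 to a gap after word 14.)

7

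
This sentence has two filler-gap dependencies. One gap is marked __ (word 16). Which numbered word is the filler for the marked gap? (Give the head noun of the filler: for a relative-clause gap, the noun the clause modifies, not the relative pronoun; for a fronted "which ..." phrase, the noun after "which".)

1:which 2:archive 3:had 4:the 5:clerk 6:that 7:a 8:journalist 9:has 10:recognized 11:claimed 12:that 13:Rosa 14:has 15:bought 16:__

The marked gap is the direct object of "bought".
Its filler is the fronted wh-phrase "which archive", at word 2.
(The other dependency links word 5 to a gap after word 10.)

2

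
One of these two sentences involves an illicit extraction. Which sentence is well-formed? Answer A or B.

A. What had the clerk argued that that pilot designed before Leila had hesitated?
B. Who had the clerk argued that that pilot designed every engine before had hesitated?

In B, the wh-phrase is extracted from inside an adjunct island (introduced by "before"), which blocks movement.
In A, the extraction path crosses only that-complement boundaries, which are transparent.
So A is grammatical.

A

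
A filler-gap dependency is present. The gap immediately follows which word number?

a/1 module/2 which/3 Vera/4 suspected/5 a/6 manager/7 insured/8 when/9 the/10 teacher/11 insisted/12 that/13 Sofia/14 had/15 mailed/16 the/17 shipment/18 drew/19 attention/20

8

The displaced element is "a module" (word 2).
It is linked across 1 clause boundary (Ø).
It functions as the direct object of "insured", so the gap sits immediately after word 8 ("insured").
Base order: Vera suspected a manager insured a module when the teacher insisted that Sofia had mailed the shipment.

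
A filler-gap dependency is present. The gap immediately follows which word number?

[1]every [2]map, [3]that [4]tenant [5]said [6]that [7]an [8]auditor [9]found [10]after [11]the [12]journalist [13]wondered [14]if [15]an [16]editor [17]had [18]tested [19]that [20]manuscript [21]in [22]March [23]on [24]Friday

The displaced element is "every map" (word 2).
It is linked across 1 clause boundary (that).
It functions as the direct object of "found", so the gap sits immediately after word 9 ("found").
Base order: That tenant said that an auditor found every map after the journalist wondered if an editor had tested that manuscript in March on Friday.

9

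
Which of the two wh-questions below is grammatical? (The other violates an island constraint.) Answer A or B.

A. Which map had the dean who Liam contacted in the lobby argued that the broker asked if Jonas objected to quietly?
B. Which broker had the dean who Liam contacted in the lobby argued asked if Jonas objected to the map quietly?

B

In A, the wh-phrase is extracted from inside a wh-island (introduced by "if"), which blocks movement.
In B, the extraction path crosses only that-complement boundaries, which are transparent.
So B is grammatical.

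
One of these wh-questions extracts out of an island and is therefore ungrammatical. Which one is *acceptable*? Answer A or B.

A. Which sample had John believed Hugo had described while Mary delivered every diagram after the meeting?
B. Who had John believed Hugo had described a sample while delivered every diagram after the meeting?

A

In B, the wh-phrase is extracted from inside an adjunct island (introduced by "while"), which blocks movement.
In A, the extraction path crosses only that-complement boundaries, which are transparent.
So A is grammatical.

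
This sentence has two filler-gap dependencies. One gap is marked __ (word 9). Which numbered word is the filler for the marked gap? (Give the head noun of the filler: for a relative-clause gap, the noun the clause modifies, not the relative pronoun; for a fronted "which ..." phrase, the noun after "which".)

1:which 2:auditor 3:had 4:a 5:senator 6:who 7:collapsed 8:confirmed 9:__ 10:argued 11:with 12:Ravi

2

The marked gap is the subject of "argued".
Its filler is the fronted wh-phrase "which auditor", at word 2.
(The other dependency links word 5 to a gap after word 6.)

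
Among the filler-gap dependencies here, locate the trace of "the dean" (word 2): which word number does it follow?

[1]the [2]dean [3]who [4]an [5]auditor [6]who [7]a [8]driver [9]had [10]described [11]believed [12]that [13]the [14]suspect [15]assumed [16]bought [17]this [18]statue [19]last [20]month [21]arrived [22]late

15

The displaced element is "the dean" (word 2).
It is linked across 2 clause boundaries (that → Ø).
It functions as the subject of "bought", so the gap sits immediately after word 15 ("assumed").
Base order: An auditor who a driver had described believed that the suspect assumed that the dean bought this statue last month.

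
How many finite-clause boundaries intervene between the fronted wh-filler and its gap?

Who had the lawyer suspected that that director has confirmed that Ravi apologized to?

2

"who" is extracted from the PP object of "apologized".
Boundaries crossed, outermost first: [that], [that] — 2 in total.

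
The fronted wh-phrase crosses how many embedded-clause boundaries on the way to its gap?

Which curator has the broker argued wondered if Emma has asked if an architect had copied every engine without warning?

1

"which curator" is extracted from the subject of "wondered".
Boundaries crossed, outermost first: [Ø] — 1 in total.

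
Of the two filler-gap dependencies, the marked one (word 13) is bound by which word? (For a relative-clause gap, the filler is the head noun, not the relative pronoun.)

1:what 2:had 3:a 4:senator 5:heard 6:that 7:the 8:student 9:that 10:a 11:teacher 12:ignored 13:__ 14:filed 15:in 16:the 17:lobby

8

The marked gap is inside the relative clause, the direct object of "ignored".
Its filler is the head noun "student" (via "that"), at word 8.
(The other dependency links word 1 to a gap after word 14.)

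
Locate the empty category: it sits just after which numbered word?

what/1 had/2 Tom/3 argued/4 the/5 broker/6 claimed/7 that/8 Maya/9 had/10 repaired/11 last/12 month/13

11

The displaced element is "what" (word 1).
It is linked across 2 clause boundaries (Ø → that).
It functions as the direct object of "repaired", so the gap sits immediately after word 11 ("repaired").
Base order: Tom had argued the broker claimed that Maya had repaired what last month.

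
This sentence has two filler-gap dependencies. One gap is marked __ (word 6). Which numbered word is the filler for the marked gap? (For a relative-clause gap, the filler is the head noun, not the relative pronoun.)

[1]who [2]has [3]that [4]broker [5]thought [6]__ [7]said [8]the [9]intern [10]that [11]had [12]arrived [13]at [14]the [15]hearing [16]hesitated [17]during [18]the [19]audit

1

The marked gap is the subject of "said".
Its filler is the fronted wh-phrase "who", at word 1.
(The other dependency links word 9 to a gap after word 10.)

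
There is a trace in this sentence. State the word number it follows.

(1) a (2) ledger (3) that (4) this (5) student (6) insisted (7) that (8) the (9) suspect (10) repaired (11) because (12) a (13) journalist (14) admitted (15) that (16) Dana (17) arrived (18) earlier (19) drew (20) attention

10

The displaced element is "a ledger" (word 2).
It is linked across 1 clause boundary (that).
It functions as the direct object of "repaired", so the gap sits immediately after word 10 ("repaired").
Base order: This student insisted that the suspect repaired a ledger because a journalist admitted that Dana arrived earlier.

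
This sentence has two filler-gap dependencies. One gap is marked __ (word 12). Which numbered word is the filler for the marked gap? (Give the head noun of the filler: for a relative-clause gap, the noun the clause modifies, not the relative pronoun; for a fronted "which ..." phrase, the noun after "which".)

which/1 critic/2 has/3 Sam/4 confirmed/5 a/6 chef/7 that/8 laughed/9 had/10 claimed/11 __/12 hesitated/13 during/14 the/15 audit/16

The marked gap is the subject of "hesitated".
Its filler is the fronted wh-phrase "which critic", at word 2.
(The other dependency links word 7 to a gap after word 8.)

2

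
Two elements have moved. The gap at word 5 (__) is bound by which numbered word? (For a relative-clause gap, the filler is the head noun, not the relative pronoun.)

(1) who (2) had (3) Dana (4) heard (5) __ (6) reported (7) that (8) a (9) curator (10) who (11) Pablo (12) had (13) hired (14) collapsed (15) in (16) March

The marked gap is the subject of "reported".
Its filler is the fronted wh-phrase "who", at word 1.
(The other dependency links word 9 to a gap after word 13.)

1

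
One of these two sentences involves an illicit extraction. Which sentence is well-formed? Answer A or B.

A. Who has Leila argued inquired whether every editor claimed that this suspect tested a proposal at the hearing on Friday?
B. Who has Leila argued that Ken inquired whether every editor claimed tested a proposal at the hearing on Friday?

A

In B, the wh-phrase is extracted from inside a wh-island (introduced by "whether"), which blocks movement.
In A, the extraction path crosses only that-complement boundaries, which are transparent.
So A is grammatical.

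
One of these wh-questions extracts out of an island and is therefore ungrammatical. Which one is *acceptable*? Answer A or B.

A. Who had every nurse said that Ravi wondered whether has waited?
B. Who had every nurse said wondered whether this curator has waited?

B

In A, the wh-phrase is extracted from inside a wh-island (introduced by "whether"), which blocks movement.
In B, the extraction path crosses only that-complement boundaries, which are transparent.
So B is grammatical.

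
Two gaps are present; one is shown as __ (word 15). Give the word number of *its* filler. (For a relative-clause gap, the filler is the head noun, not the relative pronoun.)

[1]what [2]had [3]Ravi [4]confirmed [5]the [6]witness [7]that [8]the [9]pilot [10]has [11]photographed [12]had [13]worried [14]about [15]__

The marked gap is the object of the preposition "about" of "worried".
Its filler is the fronted wh-phrase "what", at word 1.
(The other dependency links word 6 to a gap after word 11.)

1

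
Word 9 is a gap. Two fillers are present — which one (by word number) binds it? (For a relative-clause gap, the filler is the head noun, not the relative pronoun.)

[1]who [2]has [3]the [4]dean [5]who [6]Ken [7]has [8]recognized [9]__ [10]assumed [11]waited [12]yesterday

4

The marked gap is inside the relative clause, the direct object of "recognized".
Its filler is the head noun "dean" (via "who"), at word 4.
(The other dependency links word 1 to a gap after word 10.)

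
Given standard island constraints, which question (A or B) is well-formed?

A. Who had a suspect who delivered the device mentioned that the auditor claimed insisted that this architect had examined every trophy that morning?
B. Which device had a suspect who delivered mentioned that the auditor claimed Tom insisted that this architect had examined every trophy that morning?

In B, the wh-phrase is extracted from inside a complex-NP island (relative clause) (introduced by "who"), which blocks movement.
In A, the extraction path crosses only that-complement boundaries, which are transparent.
So A is grammatical.

A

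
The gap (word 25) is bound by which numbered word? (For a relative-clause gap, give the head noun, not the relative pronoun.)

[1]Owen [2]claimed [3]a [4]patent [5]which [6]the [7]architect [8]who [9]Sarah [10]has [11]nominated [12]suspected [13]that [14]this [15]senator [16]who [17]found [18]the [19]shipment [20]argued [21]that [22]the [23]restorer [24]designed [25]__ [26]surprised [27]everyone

The gap at 25 is the object of "designed", inside a relative clause.
The relative pronoun is "which" (word 5); it is bound by the head noun immediately before it.
Its filler is the head noun "patent", at word 4.

4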